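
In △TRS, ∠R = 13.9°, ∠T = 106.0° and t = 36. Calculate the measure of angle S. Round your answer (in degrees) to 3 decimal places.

The third angle is ∠S = 180° − ∠T − ∠R = 60.10°.

60.100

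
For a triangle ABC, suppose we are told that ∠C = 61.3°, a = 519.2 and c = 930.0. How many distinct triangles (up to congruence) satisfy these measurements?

a·sin C = 519.2·sin(61.3°) ≈ 455.4.
Since c ≥ a, exactly one triangle exists.

1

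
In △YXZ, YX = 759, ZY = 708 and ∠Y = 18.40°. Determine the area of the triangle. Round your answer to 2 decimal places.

Area = ½·ZY·YX·sin Y ≈ 84810.

84810.48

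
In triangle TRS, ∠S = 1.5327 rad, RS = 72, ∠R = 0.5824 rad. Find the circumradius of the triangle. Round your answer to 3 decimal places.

The third angle is ∠T = π − ∠R − ∠S = 1.0265 rad.
Law of sines: ST = RS·sin R/sin T ≈ 46.292.
Law of sines: TR = RS·sin S/sin T ≈ 84.101.
Circumradius = RS/(2 sin T) ≈ 42.081.

42.081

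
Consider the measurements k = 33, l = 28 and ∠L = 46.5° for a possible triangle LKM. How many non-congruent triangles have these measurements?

k·sin L = 33·sin(46.5°) ≈ 23.94.
Since k sin L < l < k (23.94 < 28 < 33), two triangles exist.

2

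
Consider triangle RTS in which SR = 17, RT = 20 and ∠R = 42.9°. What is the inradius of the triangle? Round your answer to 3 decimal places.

r ≈ 4.555

By the law of cosines, TS² = SR² + RT² − 2·SR·RT·cos R = 190.87, so TS ≈ 13.816.
Area = ½·SR·RT·sin R ≈ 115.72.
Semiperimeter s = (13.816+17+20)/2 = 25.408.
Inradius = area/s = 115.72/25.408 ≈ 4.5546.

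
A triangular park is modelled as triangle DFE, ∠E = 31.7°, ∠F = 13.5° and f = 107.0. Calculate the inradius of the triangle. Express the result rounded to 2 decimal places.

r ≈ 27.17

The third angle is ∠D = 180° − ∠F − ∠E = 134.80°.
Law of sines: d = f·sin D/sin F ≈ 325.23.
Law of sines: e = f·sin E/sin F ≈ 240.85.
Area = ½·f·d·sin E ≈ 9143.2.
Semiperimeter s = (325.23+107+240.85)/2 = 336.54.
Inradius = area/s = 9143.2/336.54 ≈ 27.168.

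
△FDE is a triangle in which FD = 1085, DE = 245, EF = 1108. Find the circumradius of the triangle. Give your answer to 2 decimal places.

By the law of cosines, cos F = (EF² + FD² − DE²) / (2·EF·FD) ≈ 0.97525, so ∠F ≈ 12.77°.
Circumradius = DE/(2 sin F) ≈ 554.09.

554.09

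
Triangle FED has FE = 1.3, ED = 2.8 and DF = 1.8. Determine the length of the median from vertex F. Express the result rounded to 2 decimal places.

Median from F: ½√(2·DF² + 2·FE² − ED²) ≈ 0.71063.

0.71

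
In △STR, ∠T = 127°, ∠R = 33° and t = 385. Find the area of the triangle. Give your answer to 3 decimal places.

17286.350

The third angle is ∠S = 180° − ∠T − ∠R = 20.00°.
Law of sines: s = t·sin S/sin T ≈ 164.88.
Law of sines: r = t·sin R/sin T ≈ 262.56.
Area = ½·t·s·sin R ≈ 17286.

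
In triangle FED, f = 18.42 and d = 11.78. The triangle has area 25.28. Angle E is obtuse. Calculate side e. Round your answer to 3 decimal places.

From area = ½·d·f·sin E, we get sin E = 2·area/(d·f) ≈ 0.23301.
Taking the obtuse solution, ∠E ≈ 166.53°.
Law of cosines then gives e ≈ 30.002.

30.002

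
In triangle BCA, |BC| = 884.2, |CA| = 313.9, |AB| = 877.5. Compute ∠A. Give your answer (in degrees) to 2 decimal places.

By the law of cosines, cos A = (|CA|² + |AB|² − |BC|²) / (2·|CA|·|AB|) ≈ 0.15743, so ∠A ≈ 80.94°.

∠A ≈ 80.94°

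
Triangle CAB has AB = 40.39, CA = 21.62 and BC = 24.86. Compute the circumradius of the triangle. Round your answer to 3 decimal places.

By the law of cosines, cos C = (BC² + CA² − AB²) / (2·BC·CA) ≈ -0.50785, so ∠C ≈ 2.103 rad.
Circumradius = AB/(2 sin C) ≈ 23.443.

R ≈ 23.443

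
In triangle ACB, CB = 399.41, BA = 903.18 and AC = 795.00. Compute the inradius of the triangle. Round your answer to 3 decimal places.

r ≈ 151.269

Semiperimeter s = (399.41 + 903.18 + 795)/2 = 1048.8.
Heron's formula: area = √(1048.8·649.38·145.62·253.8) ≈ 1.5865e+05.
Inradius = area/s = 1.5865e+05/1048.8 ≈ 151.27.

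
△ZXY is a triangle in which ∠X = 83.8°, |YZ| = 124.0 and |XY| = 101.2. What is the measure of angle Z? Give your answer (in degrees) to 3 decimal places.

Law of sines: sin Z = |XY|·sin X/|YZ| ≈ 0.81136.
Since |YZ| ≥ |XY|, only the acute value applies: ∠Z ≈ 54.23°.
Then ∠Y = 180° − ∠X − ∠Z ≈ 41.97°.

∠Z ≈ 54.229°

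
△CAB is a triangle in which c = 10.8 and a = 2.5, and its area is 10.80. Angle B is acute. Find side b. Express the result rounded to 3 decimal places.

9.513

From area = ½·c·a·sin B, we get sin B = 2·area/(c·a) ≈ 0.80000.
Taking the acute solution, ∠B ≈ 53.13°.
Law of cosines then gives b ≈ 9.5126.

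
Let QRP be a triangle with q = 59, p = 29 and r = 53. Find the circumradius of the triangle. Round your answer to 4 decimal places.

By the law of cosines, cos Q = (r² + p² − q²) / (2·r·p) ≈ 0.05498, so ∠Q ≈ 86.85°.
Circumradius = q/(2 sin Q) ≈ 29.545.

29.5447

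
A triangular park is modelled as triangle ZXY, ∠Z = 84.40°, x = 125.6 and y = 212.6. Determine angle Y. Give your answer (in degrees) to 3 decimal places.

∠Y ≈ 63.639°

By the law of cosines, z² = x² + y² − 2·x·y·cos Z = 55763, so z ≈ 236.14.
Law of cosines again: cos Y = (z² + x² − y²)/(2·z·x) ≈ 0.44403, so ∠Y ≈ 63.64°.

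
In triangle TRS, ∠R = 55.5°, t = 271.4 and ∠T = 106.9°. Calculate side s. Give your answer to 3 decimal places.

85.767

The third angle is ∠S = 180° − ∠T − ∠R = 17.60°.
Law of sines: s = t·sin S/sin T ≈ 85.767.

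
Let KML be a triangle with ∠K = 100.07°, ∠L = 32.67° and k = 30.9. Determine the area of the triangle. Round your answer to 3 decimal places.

The third angle is ∠M = 180° − ∠L − ∠K = 47.26°.
Law of sines: m = k·sin M/sin K ≈ 23.049.
Law of sines: l = k·sin L/sin K ≈ 16.941.
Area = ½·k·m·sin L ≈ 192.23.

192.229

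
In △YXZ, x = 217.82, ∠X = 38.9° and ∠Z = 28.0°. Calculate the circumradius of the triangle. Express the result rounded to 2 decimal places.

173.43

The third angle is ∠Y = 180° − ∠X − ∠Z = 113.10°.
Law of sines: y = x·sin Y/sin X ≈ 319.06.
Law of sines: z = x·sin Z/sin X ≈ 162.84.
Circumradius = x/(2 sin X) ≈ 173.43.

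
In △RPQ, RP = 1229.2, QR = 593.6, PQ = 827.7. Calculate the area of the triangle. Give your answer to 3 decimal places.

Semiperimeter s = (827.7 + 593.6 + 1229.2)/2 = 1325.2.
Heron's formula: area = √(1325.2·497.55·731.65·96.05) ≈ 2.1526e+05.

area ≈ 215262.136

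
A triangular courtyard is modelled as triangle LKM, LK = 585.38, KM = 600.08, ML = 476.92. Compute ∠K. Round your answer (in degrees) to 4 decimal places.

47.4250

By the law of cosines, cos K = (LK² + KM² − ML²) / (2·LK·KM) ≈ 0.67655, so ∠K ≈ 47.43°.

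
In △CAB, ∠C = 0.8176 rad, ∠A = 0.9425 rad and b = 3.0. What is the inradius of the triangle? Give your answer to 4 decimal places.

0.7024

The third angle is ∠B = π − ∠C − ∠A = 1.3815 rad.
Law of sines: c = b·sin C/sin B ≈ 2.2283.
Law of sines: a = b·sin A/sin B ≈ 2.4712.
Area = ½·b·c·sin A ≈ 2.7042.
Semiperimeter s = (2.2283+2.4712+3)/2 = 3.8498.
Inradius = area/s = 2.7042/3.8498 ≈ 0.70242.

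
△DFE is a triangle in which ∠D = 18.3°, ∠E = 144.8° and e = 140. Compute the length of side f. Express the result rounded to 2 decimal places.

70.60

The third angle is ∠F = 180° − ∠E − ∠D = 16.90°.
Law of sines: f = e·sin F/sin E ≈ 70.604.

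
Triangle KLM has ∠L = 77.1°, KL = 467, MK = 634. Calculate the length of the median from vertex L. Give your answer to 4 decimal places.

Law of sines: sin M = KL·sin L/MK ≈ 0.71800.
Since MK ≥ KL, only the acute value applies: ∠M ≈ 45.89°.
Then ∠K = 180° − ∠L − ∠M ≈ 57.01°.
Law of sines gives LM = MK·sin K/sin L ≈ 545.55.
Median from L: ½√(2·KL² + 2·LM² − MK²) ≈ 396.69.

396.6946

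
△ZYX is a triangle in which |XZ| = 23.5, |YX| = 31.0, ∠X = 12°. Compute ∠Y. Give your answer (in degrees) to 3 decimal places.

∠Y ≈ 31.371°

By the law of cosines, |ZY|² = |YX|² + |XZ|² − 2·|YX|·|XZ|·cos X = 88.089, so |ZY| ≈ 9.3856.
Law of cosines again: cos Y = (|ZY|² + |YX|² − |XZ|²)/(2·|ZY|·|YX|) ≈ 0.85381, so ∠Y ≈ 31.37°.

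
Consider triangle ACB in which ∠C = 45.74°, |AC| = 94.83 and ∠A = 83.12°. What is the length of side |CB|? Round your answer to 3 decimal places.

The third angle is ∠B = 180° − ∠A − ∠C = 51.14°.
Law of sines: |CB| = |AC|·sin A/sin B ≈ 120.91.

120.906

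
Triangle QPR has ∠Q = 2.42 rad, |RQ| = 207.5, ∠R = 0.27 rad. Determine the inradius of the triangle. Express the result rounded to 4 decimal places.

The third angle is ∠P = π − ∠R − ∠Q = 0.452 rad.
Law of sines: |PR| = |RQ|·sin Q/sin P ≈ 314.09.
Law of sines: |QP| = |RQ|·sin R/sin P ≈ 126.83.
Area = ½·|RQ|·|PR|·sin R ≈ 8692.1.
Semiperimeter s = (314.09+207.5+126.83)/2 = 324.21.
Inradius = area/s = 8692.1/324.21 ≈ 26.81.

r ≈ 26.8099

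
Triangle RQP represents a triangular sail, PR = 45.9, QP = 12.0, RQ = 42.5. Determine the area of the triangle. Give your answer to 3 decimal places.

area ≈ 251.978

Semiperimeter s = (12 + 45.9 + 42.5)/2 = 50.2.
Heron's formula: area = √(50.2·38.2·4.3·7.7) ≈ 251.98.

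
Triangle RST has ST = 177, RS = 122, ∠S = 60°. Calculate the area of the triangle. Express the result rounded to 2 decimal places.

Area = ½·RS·ST·sin S ≈ 9350.5.

9350.48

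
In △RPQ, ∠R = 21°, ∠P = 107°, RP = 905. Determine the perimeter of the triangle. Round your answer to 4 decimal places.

The third angle is ∠Q = 180° − ∠R − ∠P = 52.00°.
Law of sines: PQ = RP·sin R/sin Q ≈ 411.57.
Law of sines: QR = RP·sin P/sin Q ≈ 1098.3.
Semiperimeter s = (411.57+1098.3+905)/2 = 1207.4.
Perimeter = 411.57 + 1098.3 + 905 = 2414.9.

perimeter ≈ 2414.8510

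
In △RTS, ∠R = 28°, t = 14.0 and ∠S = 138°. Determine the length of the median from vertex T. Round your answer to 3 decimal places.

The third angle is ∠T = 180° − ∠S − ∠R = 14.00°.
Law of sines: r = t·sin R/sin T ≈ 27.168.
Law of sines: s = t·sin S/sin T ≈ 38.723.
Median from T: ½√(2·s² + 2·r² − t²) ≈ 32.707.

32.707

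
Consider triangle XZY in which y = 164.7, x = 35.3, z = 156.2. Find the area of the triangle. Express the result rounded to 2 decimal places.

Semiperimeter s = (35.3 + 156.2 + 164.7)/2 = 178.1.
Heron's formula: area = √(178.1·142.8·21.9·13.4) ≈ 2731.9.

area ≈ 2731.94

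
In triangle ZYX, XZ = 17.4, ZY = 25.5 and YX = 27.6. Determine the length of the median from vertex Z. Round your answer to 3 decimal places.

Median from Z: ½√(2·XZ² + 2·ZY² − YX²) ≈ 16.913.

m_Z ≈ 16.913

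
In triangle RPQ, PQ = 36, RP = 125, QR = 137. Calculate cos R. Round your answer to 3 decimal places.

By the law of cosines, cos R = (QR² + RP² − PQ²) / (2·QR·RP) ≈ 0.96636, so ∠R ≈ 0.2601 rad.

0.966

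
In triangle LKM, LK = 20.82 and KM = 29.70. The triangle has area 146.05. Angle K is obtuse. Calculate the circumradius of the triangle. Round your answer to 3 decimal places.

From area = ½·LK·KM·sin K, we get sin K = 2·area/(LK·KM) ≈ 0.47238.
Taking the obtuse solution, ∠K ≈ 151.81°.
Law of cosines then gives ML ≈ 49.047.
Circumradius = ML/(2 sin K) ≈ 51.914.

R ≈ 51.914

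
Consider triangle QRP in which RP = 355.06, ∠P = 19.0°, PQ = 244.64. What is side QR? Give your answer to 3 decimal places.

By the law of cosines, QR² = RP² + PQ² − 2·RP·PQ·cos P = 21657, so QR ≈ 147.16.

147.164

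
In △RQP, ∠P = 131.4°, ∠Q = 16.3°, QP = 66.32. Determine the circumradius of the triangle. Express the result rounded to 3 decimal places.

62.056

The third angle is ∠R = 180° − ∠Q − ∠P = 32.30°.
Law of sines: PR = QP·sin Q/sin R ≈ 34.834.
Law of sines: RQ = QP·sin P/sin R ≈ 93.098.
Circumradius = QP/(2 sin R) ≈ 62.056.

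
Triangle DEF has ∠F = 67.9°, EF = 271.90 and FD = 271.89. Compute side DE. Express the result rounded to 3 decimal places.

303.690

By the law of cosines, DE² = EF² + FD² − 2·EF·FD·cos F = 92228, so DE ≈ 303.69.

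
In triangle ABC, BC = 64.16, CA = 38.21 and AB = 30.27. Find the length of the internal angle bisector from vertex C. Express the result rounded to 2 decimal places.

By the law of cosines, cos C = (BC² + CA² − AB²) / (2·BC·CA) ≈ 0.95047, so ∠C ≈ 18.11°.
The bisector from C has length 2·BC·CA·cos(∠C/2)/(BC+CA) ≈ 47.299.

47.30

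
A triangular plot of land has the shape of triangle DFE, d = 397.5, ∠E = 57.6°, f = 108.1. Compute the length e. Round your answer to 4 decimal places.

351.6293

By the law of cosines, e² = d² + f² − 2·d·f·cos E = 1.2364e+05, so e ≈ 351.63.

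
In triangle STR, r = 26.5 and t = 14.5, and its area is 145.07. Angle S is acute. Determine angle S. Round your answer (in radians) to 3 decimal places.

From area = ½·t·r·sin S, we get sin S = 2·area/(t·r) ≈ 0.75508.
Taking the acute solution, ∠S ≈ 0.856 rad.

0.856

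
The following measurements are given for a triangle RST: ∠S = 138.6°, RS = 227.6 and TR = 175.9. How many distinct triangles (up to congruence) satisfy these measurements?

RS·sin S = 227.6·sin(138.6°) ≈ 150.5.
Since ∠S is not acute, a triangle exists only if TR > RS; here TR ≤ RS, so there is no triangle.

0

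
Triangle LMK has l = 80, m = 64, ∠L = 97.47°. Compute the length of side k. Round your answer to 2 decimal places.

40.40

Law of sines: sin M = m·sin L/l ≈ 0.79321.
Since l ≥ m, only the acute value applies: ∠M ≈ 52.49°.
Then ∠K = 180° − ∠L − ∠M ≈ 30.04°.
Law of sines gives k = l·sin K/sin L ≈ 40.395.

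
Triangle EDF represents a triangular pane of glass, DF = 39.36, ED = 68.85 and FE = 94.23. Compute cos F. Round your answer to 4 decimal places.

0.7668

By the law of cosines, cos F = (DF² + FE² − ED²) / (2·DF·FE) ≈ 0.76683, so ∠F ≈ 39.93°.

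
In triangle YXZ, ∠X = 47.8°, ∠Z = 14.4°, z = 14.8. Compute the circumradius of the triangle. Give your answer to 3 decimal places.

29.756

The third angle is ∠Y = 180° − ∠X − ∠Z = 117.80°.
Law of sines: y = z·sin Y/sin Z ≈ 52.643.
Law of sines: x = z·sin X/sin Z ≈ 44.087.
Circumradius = z/(2 sin Z) ≈ 29.756.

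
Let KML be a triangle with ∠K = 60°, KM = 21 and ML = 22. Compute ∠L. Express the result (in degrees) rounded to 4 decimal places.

Law of sines: sin L = KM·sin K/ML ≈ 0.82666.
Since ML ≥ KM, only the acute value applies: ∠L ≈ 55.76°.
Then ∠M = 180° − ∠K − ∠L ≈ 64.24°.

∠L ≈ 55.7572°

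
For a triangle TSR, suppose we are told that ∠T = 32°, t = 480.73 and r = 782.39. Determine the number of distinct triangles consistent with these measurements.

r·sin T = 782.39·sin(32°) ≈ 414.6.
Since r sin T < t < r (414.6 < 480.73 < 782.39), two triangles exist.

2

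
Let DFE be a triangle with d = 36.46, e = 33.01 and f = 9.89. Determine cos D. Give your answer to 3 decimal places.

By the law of cosines, cos D = (f² + e² − d²) / (2·f·e) ≈ -0.21726, so ∠D ≈ 102.55°.

cos D ≈ -0.217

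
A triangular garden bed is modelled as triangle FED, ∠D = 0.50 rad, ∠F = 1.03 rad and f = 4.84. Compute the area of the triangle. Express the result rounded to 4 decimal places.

The third angle is ∠E = π − ∠D − ∠F = 1.612 rad.
Law of sines: e = f·sin E/sin F ≈ 5.6409.
Law of sines: d = f·sin D/sin F ≈ 2.7067.
Area = ½·f·e·sin D ≈ 6.5447.

6.5447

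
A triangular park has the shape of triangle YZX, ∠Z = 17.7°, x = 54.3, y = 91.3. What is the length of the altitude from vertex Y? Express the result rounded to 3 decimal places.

By the law of cosines, z² = x² + y² − 2·x·y·cos Z = 1838.4, so z ≈ 42.876.
Area = ½·x·y·sin Z ≈ 753.64.
The altitude from Y has length 2·area/y ≈ 16.509.

h_Y ≈ 16.509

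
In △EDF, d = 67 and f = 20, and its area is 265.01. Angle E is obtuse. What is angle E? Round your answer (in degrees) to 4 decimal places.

From area = ½·d·f·sin E, we get sin E = 2·area/(d·f) ≈ 0.39554.
Taking the obtuse solution, ∠E ≈ 156.70°.

156.7005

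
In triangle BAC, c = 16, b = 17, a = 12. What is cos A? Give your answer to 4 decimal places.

By the law of cosines, cos A = (c² + b² − a²) / (2·c·b) ≈ 0.73713, so ∠A ≈ 42.51°.

0.7371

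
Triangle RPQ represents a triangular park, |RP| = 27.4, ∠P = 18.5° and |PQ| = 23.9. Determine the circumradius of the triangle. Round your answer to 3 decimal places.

14.088

By the law of cosines, |QR|² = |RP|² + |PQ|² − 2·|RP|·|PQ|·cos P = 79.932, so |QR| ≈ 8.9404.
Area = ½·|RP|·|PQ|·sin P ≈ 103.9.
Circumradius = |QR|/(2 sin P) ≈ 14.088.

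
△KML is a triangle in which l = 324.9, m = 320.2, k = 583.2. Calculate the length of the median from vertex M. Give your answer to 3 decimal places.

m_M ≈ 444.082

Median from M: ½√(2·l² + 2·k² − m²) ≈ 444.08.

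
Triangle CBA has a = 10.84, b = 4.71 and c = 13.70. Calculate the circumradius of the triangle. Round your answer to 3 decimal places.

By the law of cosines, cos C = (b² + a² − c²) / (2·b·a) ≈ -0.47007, so ∠C ≈ 118.04°.
Circumradius = c/(2 sin C) ≈ 7.7609.

7.761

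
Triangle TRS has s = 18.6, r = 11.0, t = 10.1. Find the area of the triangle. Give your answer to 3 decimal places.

area ≈ 46.271

Semiperimeter p = (10.1 + 11 + 18.6)/2 = 19.85.
Heron's formula: area = √(19.85·9.75·8.85·1.25) ≈ 46.271.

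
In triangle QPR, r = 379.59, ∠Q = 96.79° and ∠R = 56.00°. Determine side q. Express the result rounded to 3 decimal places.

The third angle is ∠P = 180° − ∠R − ∠Q = 27.21°.
Law of sines: q = r·sin Q/sin R ≈ 454.66.

454.657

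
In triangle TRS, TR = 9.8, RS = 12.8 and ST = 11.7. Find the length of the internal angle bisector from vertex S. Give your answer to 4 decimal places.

By the law of cosines, cos S = (RS² + ST² − TR²) / (2·RS·ST) ≈ 0.68339, so ∠S ≈ 0.818 rad.
The bisector from S has length 2·RS·ST·cos(∠S/2)/(RS+ST) ≈ 11.216.

t_S ≈ 11.2160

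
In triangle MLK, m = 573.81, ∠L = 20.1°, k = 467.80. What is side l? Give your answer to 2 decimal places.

209.61

By the law of cosines, l² = k² + m² − 2·k·m·cos L = 43936, so l ≈ 209.61.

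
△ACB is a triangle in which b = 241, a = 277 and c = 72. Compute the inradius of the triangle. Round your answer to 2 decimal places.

Semiperimeter s = (277 + 72 + 241)/2 = 295.
Heron's formula: area = √(295·18·223·54) ≈ 7996.4.
Inradius = area/s = 7996.4/295 ≈ 27.107.

r ≈ 27.11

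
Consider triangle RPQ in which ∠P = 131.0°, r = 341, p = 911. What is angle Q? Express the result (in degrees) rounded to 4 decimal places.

Law of sines: sin R = r·sin P/p ≈ 0.28250.
Since p ≥ r, only the acute value applies: ∠R ≈ 16.41°.
Then ∠Q = 180° − ∠P − ∠R ≈ 32.59°.

32.5906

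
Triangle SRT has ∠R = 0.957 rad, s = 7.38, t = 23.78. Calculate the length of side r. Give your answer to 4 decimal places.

By the law of cosines, r² = t² + s² − 2·t·s·cos R = 417.79, so r ≈ 20.44.

20.4399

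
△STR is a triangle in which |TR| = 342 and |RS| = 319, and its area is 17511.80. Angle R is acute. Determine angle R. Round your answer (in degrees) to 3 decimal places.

From area = ½·|TR|·|RS|·sin R, we get sin R = 2·area/(|TR|·|RS|) ≈ 0.32103.
Taking the acute solution, ∠R ≈ 18.73°.

18.725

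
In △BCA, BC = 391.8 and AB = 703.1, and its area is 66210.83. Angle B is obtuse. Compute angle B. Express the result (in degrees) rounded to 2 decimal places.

From area = ½·AB·BC·sin B, we get sin B = 2·area/(AB·BC) ≈ 0.48070.
Taking the obtuse solution, ∠B ≈ 151.27°.

∠B ≈ 151.27°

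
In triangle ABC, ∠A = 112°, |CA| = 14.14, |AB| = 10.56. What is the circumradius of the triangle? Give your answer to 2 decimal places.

By the law of cosines, |BC|² = |CA|² + |AB|² − 2·|CA|·|AB|·cos A = 423.32, so |BC| ≈ 20.575.
Area = ½·|CA|·|AB|·sin A ≈ 69.223.
Circumradius = |BC|/(2 sin A) ≈ 11.095.

R ≈ 11.10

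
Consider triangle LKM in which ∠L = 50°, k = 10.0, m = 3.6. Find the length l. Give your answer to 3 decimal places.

By the law of cosines, l² = k² + m² − 2·k·m·cos L = 66.679, so l ≈ 8.1657.

8.166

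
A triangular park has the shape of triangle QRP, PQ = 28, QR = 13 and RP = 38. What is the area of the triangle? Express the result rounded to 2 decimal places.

134.37

Semiperimeter s = (38 + 28 + 13)/2 = 39.5.
Heron's formula: area = √(39.5·1.5·11.5·26.5) ≈ 134.37.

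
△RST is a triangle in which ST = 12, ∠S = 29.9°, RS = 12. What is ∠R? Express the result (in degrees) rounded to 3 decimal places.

By the law of cosines, TR² = RS² + ST² − 2·RS·ST·cos S = 38.334, so TR ≈ 6.1914.
Law of cosines again: cos R = (TR² + RS² − ST²)/(2·TR·RS) ≈ 0.25798, so ∠R ≈ 75.05°.

75.050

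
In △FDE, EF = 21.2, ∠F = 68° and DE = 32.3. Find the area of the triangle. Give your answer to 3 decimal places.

329.952

Law of sines: sin D = EF·sin F/DE ≈ 0.60855.
Since DE ≥ EF, only the acute value applies: ∠D ≈ 37.49°.
Then ∠E = 180° − ∠F − ∠D ≈ 74.51°.
Law of sines gives FD = DE·sin E/sin F ≈ 33.572.
Area = ½·DE·EF·sin E ≈ 329.95.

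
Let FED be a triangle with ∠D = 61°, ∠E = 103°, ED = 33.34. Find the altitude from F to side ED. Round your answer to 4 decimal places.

The third angle is ∠F = 180° − ∠E − ∠D = 16.00°.
Law of sines: DF = ED·sin E/sin F ≈ 117.86.
Law of sines: FE = ED·sin D/sin F ≈ 105.79.
Area = ½·ED·DF·sin D ≈ 1718.3.
The altitude from F has length 2·area/ED ≈ 103.08.

103.0791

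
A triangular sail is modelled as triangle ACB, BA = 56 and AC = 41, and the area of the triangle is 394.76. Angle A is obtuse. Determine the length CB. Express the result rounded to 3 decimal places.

From area = ½·BA·AC·sin A, we get sin A = 2·area/(BA·AC) ≈ 0.34387.
Taking the obtuse solution, ∠A ≈ 2.7906 rad.
Law of cosines then gives CB ≈ 95.546.

95.546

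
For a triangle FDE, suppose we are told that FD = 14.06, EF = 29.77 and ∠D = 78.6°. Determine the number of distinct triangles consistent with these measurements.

FD·sin D = 14.06·sin(78.6°) ≈ 13.78.
Since EF ≥ FD, exactly one triangle exists.

1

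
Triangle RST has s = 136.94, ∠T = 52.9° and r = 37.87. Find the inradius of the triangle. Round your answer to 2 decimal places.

14.12

By the law of cosines, t² = r² + s² − 2·r·s·cos T = 13930, so t ≈ 118.03.
Area = ½·r·s·sin T ≈ 2068.1.
Semiperimeter p = (37.87+136.94+118.03)/2 = 146.42.
Inradius = area/p = 2068.1/146.42 ≈ 14.125.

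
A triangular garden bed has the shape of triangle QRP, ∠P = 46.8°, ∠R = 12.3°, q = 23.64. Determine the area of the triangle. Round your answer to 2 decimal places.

area ≈ 50.57

The third angle is ∠Q = 180° − ∠R − ∠P = 120.90°.
Law of sines: r = q·sin R/sin Q ≈ 5.8691.
Law of sines: p = q·sin P/sin Q ≈ 20.083.
Area = ½·q·r·sin P ≈ 50.57.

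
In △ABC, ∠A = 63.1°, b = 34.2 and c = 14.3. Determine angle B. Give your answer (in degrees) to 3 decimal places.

92.203

By the law of cosines, a² = b² + c² − 2·b·c·cos A = 931.59, so a ≈ 30.522.
Law of cosines again: cos B = (c² + a² − b²)/(2·c·a) ≈ -0.03844, so ∠B ≈ 92.20°.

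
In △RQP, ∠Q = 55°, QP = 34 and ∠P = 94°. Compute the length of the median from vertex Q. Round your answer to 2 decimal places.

The third angle is ∠R = 180° − ∠Q − ∠P = 31.00°.
Law of sines: PR = QP·sin Q/sin R ≈ 54.076.
Law of sines: RQ = QP·sin P/sin R ≈ 65.854.
Median from Q: ½√(2·RQ² + 2·QP² − PR²) ≈ 44.892.

m_Q ≈ 44.89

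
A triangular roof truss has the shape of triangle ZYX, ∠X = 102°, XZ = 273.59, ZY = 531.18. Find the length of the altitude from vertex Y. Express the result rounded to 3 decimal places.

393.176

Law of sines: sin Y = XZ·sin X/ZY ≈ 0.50381.
Since ZY ≥ XZ, only the acute value applies: ∠Y ≈ 30.25°.
Then ∠Z = 180° − ∠X − ∠Y ≈ 47.75°.
Law of sines gives YX = ZY·sin Z/sin X ≈ 401.96.
Area = ½·ZY·XZ·sin Z ≈ 53785.
The altitude from Y has length 2·area/XZ ≈ 393.18.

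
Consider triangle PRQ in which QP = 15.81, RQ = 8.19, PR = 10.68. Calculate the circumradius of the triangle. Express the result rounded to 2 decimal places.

8.60

By the law of cosines, cos P = (QP² + PR² − RQ²) / (2·QP·PR) ≈ 0.87930, so ∠P ≈ 28.44°.
Circumradius = RQ/(2 sin P) ≈ 8.5982.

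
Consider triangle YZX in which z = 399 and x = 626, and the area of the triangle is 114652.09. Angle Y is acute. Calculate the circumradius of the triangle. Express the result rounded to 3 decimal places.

323.597

From area = ½·z·x·sin Y, we get sin Y = 2·area/(z·x) ≈ 0.91805.
Taking the acute solution, ∠Y ≈ 66.64°.
Law of cosines then gives y ≈ 594.15.
Circumradius = y/(2 sin Y) ≈ 323.6.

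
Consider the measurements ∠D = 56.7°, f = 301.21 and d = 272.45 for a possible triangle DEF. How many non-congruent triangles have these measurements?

f·sin D = 301.21·sin(56.7°) ≈ 251.8.
Since f sin D < d < f (251.8 < 272.45 < 301.21), two triangles exist.

2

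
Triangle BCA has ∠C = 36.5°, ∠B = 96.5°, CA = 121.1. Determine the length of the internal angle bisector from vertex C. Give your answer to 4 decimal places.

The third angle is ∠A = 180° − ∠B − ∠C = 47.00°.
Law of sines: AB = CA·sin C/sin B ≈ 72.499.
Law of sines: BC = CA·sin A/sin B ≈ 89.14.
The bisector from C has length 2·BC·CA·cos(∠C/2)/(BC+CA) ≈ 97.525.

97.5253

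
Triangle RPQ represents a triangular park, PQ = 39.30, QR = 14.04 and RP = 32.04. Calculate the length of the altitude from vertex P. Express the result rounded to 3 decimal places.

h_P ≈ 29.934

Semiperimeter s = (39.3 + 14.04 + 32.04)/2 = 42.69.
Heron's formula: area = √(42.69·3.39·28.65·10.65) ≈ 210.14.
The altitude from P has length 2·area/QR ≈ 29.934.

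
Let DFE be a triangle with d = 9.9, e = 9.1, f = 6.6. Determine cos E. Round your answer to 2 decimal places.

By the law of cosines, cos E = (d² + f² − e²) / (2·d·f) ≈ 0.44965, so ∠E ≈ 63.28°.

cos E ≈ 0.45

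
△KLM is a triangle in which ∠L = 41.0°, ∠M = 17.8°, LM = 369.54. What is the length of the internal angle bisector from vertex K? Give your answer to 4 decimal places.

t_K ≈ 88.4513

The third angle is ∠K = 180° − ∠L − ∠M = 121.20°.
Law of sines: MK = LM·sin L/sin K ≈ 283.43.
Law of sines: KL = LM·sin M/sin K ≈ 132.07.
The bisector from K has length 2·MK·KL·cos(∠K/2)/(MK+KL) ≈ 88.451.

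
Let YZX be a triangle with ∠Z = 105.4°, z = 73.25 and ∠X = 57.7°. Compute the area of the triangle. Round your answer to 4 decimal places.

The third angle is ∠Y = 180° − ∠Z − ∠X = 16.90°.
Law of sines: y = z·sin Y/sin Z ≈ 22.087.
Law of sines: x = z·sin X/sin Z ≈ 64.221.
Area = ½·z·y·sin X ≈ 683.76.

area ≈ 683.7618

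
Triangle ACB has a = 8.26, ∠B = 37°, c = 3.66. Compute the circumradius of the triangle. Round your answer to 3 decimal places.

By the law of cosines, b² = a² + c² − 2·a·c·cos B = 33.335, so b ≈ 5.7737.
Area = ½·a·c·sin B ≈ 9.0969.
Circumradius = b/(2 sin B) ≈ 4.7969.

4.797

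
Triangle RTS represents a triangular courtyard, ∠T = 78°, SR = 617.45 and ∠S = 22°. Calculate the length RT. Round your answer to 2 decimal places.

The third angle is ∠R = 180° − ∠T − ∠S = 80.00°.
Law of sines: RT = SR·sin S/sin T ≈ 236.47.

236.47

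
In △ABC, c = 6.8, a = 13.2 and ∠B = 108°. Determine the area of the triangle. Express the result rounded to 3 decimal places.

Area = ½·c·a·sin B ≈ 42.683.

42.683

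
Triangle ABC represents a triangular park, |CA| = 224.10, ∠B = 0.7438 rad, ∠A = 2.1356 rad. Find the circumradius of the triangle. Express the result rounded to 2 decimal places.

The third angle is ∠C = π − ∠A − ∠B = 0.2622 rad.
Law of sines: |BC| = |CA|·sin A/sin B ≈ 279.57.
Law of sines: |AB| = |CA|·sin C/sin B ≈ 85.789.
Circumradius = |CA|/(2 sin B) ≈ 165.49.

165.49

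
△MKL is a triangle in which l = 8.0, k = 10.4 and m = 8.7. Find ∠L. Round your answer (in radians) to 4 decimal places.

∠L ≈ 0.8469 rad

By the law of cosines, cos L = (m² + k² − l²) / (2·m·k) ≈ 0.66230, so ∠L ≈ 0.8469 rad.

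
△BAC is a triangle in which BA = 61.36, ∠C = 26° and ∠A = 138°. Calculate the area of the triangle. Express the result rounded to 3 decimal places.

area ≈ 792.041

The third angle is ∠B = 180° − ∠A − ∠C = 16.00°.
Law of sines: AC = BA·sin B/sin C ≈ 38.582.
Law of sines: CB = BA·sin A/sin C ≈ 93.66.
Area = ½·BA·AC·sin A ≈ 792.04.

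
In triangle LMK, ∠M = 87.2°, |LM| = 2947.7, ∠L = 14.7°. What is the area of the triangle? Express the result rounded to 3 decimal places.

The third angle is ∠K = 180° − ∠L − ∠M = 78.10°.
Law of sines: |MK| = |LM|·sin L/sin K ≈ 764.43.
Law of sines: |KL| = |LM|·sin M/sin K ≈ 3008.8.
Area = ½·|LM|·|MK|·sin M ≈ 1.1253e+06.

area ≈ 1125311.092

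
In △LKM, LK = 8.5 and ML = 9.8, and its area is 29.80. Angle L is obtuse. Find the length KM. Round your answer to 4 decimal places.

16.8725

From area = ½·ML·LK·sin L, we get sin L = 2·area/(ML·LK) ≈ 0.71549.
Taking the obtuse solution, ∠L ≈ 134.32°.
Law of cosines then gives KM ≈ 16.872.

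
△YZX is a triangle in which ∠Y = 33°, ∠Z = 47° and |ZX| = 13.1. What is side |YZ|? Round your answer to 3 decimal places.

The third angle is ∠X = 180° − ∠Y − ∠Z = 100.00°.
Law of sines: |YZ| = |ZX|·sin X/sin Y ≈ 23.687.

23.687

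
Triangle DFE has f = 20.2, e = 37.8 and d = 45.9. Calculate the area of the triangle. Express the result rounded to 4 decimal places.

Semiperimeter s = (45.9 + 20.2 + 37.8)/2 = 51.95.
Heron's formula: area = √(51.95·6.05·31.75·14.15) ≈ 375.77.

area ≈ 375.7687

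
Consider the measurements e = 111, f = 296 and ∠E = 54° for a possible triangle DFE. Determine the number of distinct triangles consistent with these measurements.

0

f·sin E = 296·sin(54°) ≈ 239.5.
Since e = 111 < 239.5 = f sin E, no triangle exists.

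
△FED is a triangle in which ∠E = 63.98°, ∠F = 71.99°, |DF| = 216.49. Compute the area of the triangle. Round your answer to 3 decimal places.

The third angle is ∠D = 180° − ∠F − ∠E = 44.03°.
Law of sines: |ED| = |DF|·sin F/sin E ≈ 229.1.
Law of sines: |FE| = |DF|·sin D/sin E ≈ 167.44.
Area = ½·|DF|·|ED|·sin D ≈ 17236.

area ≈ 17236.448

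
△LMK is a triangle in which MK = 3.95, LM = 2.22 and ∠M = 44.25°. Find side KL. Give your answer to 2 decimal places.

2.82

By the law of cosines, KL² = LM² + MK² − 2·LM·MK·cos M = 7.9684, so KL ≈ 2.8228.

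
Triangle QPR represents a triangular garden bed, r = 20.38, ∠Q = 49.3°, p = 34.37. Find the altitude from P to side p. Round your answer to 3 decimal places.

h_P ≈ 15.451

By the law of cosines, q² = p² + r² − 2·p·r·cos Q = 683.1, so q ≈ 26.136.
Area = ½·p·r·sin Q ≈ 265.52.
The altitude from P has length 2·area/p ≈ 15.451.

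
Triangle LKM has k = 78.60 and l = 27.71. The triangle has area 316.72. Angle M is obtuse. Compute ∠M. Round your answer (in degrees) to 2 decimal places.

∠M ≈ 163.09°

From area = ½·l·k·sin M, we get sin M = 2·area/(l·k) ≈ 0.29083.
Taking the obtuse solution, ∠M ≈ 163.09°.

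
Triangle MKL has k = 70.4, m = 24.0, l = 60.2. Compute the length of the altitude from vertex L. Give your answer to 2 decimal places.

23.16

Semiperimeter s = (24 + 70.4 + 60.2)/2 = 77.3.
Heron's formula: area = √(77.3·53.3·6.9·17.1) ≈ 697.23.
The altitude from L has length 2·area/l ≈ 23.164.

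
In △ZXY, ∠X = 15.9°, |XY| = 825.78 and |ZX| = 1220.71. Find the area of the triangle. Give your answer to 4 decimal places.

Area = ½·|ZX|·|XY|·sin X ≈ 1.3808e+05.

138080.6383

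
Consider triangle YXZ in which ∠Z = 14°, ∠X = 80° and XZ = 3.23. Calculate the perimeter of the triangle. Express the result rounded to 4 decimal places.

The third angle is ∠Y = 180° − ∠X − ∠Z = 86.00°.
Law of sines: ZY = XZ·sin X/sin Y ≈ 3.1887.
Law of sines: YX = XZ·sin Z/sin Y ≈ 0.78332.
Semiperimeter s = (3.23+3.1887+0.78332)/2 = 3.601.
Perimeter = 3.23 + 3.1887 + 0.78332 = 7.202.

7.2020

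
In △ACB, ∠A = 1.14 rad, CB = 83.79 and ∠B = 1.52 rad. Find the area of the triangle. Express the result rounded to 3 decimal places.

1787.168

The third angle is ∠C = π − ∠B − ∠A = 0.482 rad.
Law of sines: BA = CB·sin C/sin A ≈ 42.713.
Law of sines: AC = CB·sin B/sin A ≈ 92.096.
Area = ½·CB·BA·sin B ≈ 1787.2.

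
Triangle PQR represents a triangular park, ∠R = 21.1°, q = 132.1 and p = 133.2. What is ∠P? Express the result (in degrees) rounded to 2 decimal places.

∠P ≈ 80.73°

By the law of cosines, r² = p² + q² − 2·p·q·cos R = 2360.7, so r ≈ 48.587.
Law of cosines again: cos P = (q² + r² − p²)/(2·q·r) ≈ 0.16117, so ∠P ≈ 80.73°.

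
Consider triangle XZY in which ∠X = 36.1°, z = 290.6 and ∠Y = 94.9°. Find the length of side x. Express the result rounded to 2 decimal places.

226.87

The third angle is ∠Z = 180° − ∠Y − ∠X = 49.00°.
Law of sines: x = z·sin X/sin Z ≈ 226.87.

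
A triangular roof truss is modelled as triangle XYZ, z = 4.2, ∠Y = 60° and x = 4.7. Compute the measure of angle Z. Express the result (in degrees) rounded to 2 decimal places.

By the law of cosines, y² = z² + x² − 2·z·x·cos Y = 19.99, so y ≈ 4.471.
Law of cosines again: cos Z = (x² + y² − z²)/(2·x·y) ≈ 0.58152, so ∠Z ≈ 54.44°.

54.44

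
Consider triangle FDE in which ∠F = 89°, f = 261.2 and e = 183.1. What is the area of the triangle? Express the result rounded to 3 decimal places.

area ≈ 17346.252

Law of sines: sin E = e·sin F/f ≈ 0.70089.
Since f ≥ e, only the acute value applies: ∠E ≈ 44.50°.
Then ∠D = 180° − ∠F − ∠E ≈ 46.50°.
Law of sines gives d = f·sin D/sin F ≈ 189.5.
Area = ½·f·e·sin D ≈ 17346.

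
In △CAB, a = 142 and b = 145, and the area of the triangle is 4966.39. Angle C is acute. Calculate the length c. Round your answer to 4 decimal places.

71.5368

From area = ½·a·b·sin C, we get sin C = 2·area/(a·b) ≈ 0.48241.
Taking the acute solution, ∠C ≈ 28.84°.
Law of cosines then gives c ≈ 71.537.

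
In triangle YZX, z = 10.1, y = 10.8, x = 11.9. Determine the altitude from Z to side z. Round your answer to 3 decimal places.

h_Z ≈ 10.104

Semiperimeter s = (10.8 + 10.1 + 11.9)/2 = 16.4.
Heron's formula: area = √(16.4·5.6·6.3·4.5) ≈ 51.026.
The altitude from Z has length 2·area/z ≈ 10.104.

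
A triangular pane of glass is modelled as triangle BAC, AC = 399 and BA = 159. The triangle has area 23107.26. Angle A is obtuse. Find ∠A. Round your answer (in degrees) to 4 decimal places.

From area = ½·BA·AC·sin A, we get sin A = 2·area/(BA·AC) ≈ 0.72846.
Taking the obtuse solution, ∠A ≈ 133.24°.

133.2422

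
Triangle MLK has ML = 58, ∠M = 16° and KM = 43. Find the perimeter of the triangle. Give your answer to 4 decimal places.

perimeter ≈ 121.4506

By the law of cosines, LK² = KM² + ML² − 2·KM·ML·cos M = 418.23, so LK ≈ 20.451.
Semiperimeter s = (20.451+43+58)/2 = 60.725.
Perimeter = 20.451 + 43 + 58 = 121.45.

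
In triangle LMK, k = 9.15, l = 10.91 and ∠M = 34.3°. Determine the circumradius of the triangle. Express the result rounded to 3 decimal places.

5.456

By the law of cosines, m² = k² + l² − 2·k·l·cos M = 37.818, so m ≈ 6.1496.
Area = ½·k·l·sin M ≈ 28.127.
Circumradius = m/(2 sin M) ≈ 5.4564.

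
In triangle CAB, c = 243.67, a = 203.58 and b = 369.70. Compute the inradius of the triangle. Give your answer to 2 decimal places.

56.62

Semiperimeter s = (243.67 + 203.58 + 369.7)/2 = 408.48.
Heron's formula: area = √(408.48·164.81·204.9·38.775) ≈ 23126.
Inradius = area/s = 23126/408.48 ≈ 56.617.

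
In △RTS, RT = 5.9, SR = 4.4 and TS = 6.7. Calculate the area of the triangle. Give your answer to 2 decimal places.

12.77

Semiperimeter s = (6.7 + 4.4 + 5.9)/2 = 8.5.
Heron's formula: area = √(8.5·1.8·4.1·2.6) ≈ 12.771.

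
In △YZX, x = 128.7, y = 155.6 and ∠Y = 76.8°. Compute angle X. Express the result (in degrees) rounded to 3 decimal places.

53.636

Law of sines: sin X = x·sin Y/y ≈ 0.80527.
Since y ≥ x, only the acute value applies: ∠X ≈ 53.64°.
Then ∠Z = 180° − ∠Y − ∠X ≈ 49.56°.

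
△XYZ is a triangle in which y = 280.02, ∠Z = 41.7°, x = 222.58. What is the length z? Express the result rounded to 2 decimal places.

By the law of cosines, z² = x² + y² − 2·x·y·cos Z = 34882, so z ≈ 186.77.

186.77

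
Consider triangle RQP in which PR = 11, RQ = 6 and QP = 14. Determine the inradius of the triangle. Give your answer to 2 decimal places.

Semiperimeter s = (14 + 11 + 6)/2 = 15.5.
Heron's formula: area = √(15.5·1.5·4.5·9.5) ≈ 31.527.
Inradius = area/s = 31.527/15.5 ≈ 2.034.

2.03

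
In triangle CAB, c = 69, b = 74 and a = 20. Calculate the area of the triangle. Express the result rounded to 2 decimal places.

Semiperimeter s = (69 + 20 + 74)/2 = 81.5.
Heron's formula: area = √(81.5·12.5·61.5·7.5) ≈ 685.49.

area ≈ 685.49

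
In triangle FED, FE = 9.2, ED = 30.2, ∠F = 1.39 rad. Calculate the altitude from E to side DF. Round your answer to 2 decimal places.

9.05

Law of sines: sin D = FE·sin F/ED ≈ 0.29967.
Since ED ≥ FE, only the acute value applies: ∠D ≈ 0.304 rad.
Then ∠E = π − ∠F − ∠D ≈ 1.447 rad.
Law of sines gives DF = ED·sin E/sin F ≈ 30.466.
Area = ½·ED·FE·sin E ≈ 137.86.
The altitude from E has length 2·area/DF ≈ 9.05.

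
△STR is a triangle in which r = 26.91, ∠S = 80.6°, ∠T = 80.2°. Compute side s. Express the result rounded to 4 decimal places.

The third angle is ∠R = 180° − ∠S − ∠T = 19.20°.
Law of sines: s = r·sin S/sin R ≈ 80.728.

80.7277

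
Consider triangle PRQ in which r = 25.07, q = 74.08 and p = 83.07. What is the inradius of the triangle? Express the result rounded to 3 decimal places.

9.962

Semiperimeter s = (83.07 + 25.07 + 74.08)/2 = 91.11.
Heron's formula: area = √(91.11·8.04·66.04·17.03) ≈ 907.66.
Inradius = area/s = 907.66/91.11 ≈ 9.9622.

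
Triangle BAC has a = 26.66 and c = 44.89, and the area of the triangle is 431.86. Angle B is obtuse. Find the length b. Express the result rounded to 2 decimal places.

From area = ½·a·c·sin B, we get sin B = 2·area/(a·c) ≈ 0.72171.
Taking the obtuse solution, ∠B ≈ 133.80°.
Law of cosines then gives b ≈ 66.202.

66.20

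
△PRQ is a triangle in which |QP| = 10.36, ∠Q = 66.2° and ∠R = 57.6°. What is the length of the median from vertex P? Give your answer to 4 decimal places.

The third angle is ∠P = 180° − ∠R − ∠Q = 56.20°.
Law of sines: |RQ| = |QP|·sin P/sin R ≈ 10.196.
Law of sines: |PR| = |QP|·sin Q/sin R ≈ 11.227.
Median from P: ½√(2·|QP|² + 2·|PR|² − |RQ|²) ≈ 9.5233.

9.5233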